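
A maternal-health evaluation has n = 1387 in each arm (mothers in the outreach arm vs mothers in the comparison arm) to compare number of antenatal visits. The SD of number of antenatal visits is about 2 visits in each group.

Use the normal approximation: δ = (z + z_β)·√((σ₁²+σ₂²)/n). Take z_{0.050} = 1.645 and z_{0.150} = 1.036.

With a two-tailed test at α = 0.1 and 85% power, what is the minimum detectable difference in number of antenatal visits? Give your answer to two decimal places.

δ = (z_{α/2} + z_β) · √((σ₁²+σ₂²)/n)
  = (1.645 + 1.036) · √(8/1387)
  = 2.681 · √0.00577
  = 2.681 · 0.0759
  = 0.2036

Minimum detectable difference ≈ 0.20 visits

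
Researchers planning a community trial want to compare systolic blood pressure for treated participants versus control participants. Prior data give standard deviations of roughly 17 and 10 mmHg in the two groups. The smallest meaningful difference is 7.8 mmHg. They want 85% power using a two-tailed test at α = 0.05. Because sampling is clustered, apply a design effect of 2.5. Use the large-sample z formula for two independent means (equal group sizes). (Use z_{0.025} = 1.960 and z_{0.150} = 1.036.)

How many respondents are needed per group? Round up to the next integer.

n = (z_{α/2} + z_β)² · (σ₁² + σ₂²) / δ²
  = (1.960 + 1.036)² · (17² + 10² = 389) / 7.8²
  = 8.9760 · 389 / 60.84
  = 57.39
Design effect: 2.5 × 57.39 = 143.48.
Round up → n = 144 per group.

n = 144 per group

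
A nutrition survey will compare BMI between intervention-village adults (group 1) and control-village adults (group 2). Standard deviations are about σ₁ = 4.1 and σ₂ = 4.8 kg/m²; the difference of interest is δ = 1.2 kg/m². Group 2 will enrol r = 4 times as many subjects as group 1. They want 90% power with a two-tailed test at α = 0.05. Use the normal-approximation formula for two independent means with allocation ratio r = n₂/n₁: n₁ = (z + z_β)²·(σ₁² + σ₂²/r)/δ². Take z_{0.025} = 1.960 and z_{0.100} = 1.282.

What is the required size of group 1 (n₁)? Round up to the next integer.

n₁ = (z_{α/2} + z_β)² · (σ₁² + σ₂²/r) / δ²
   = (1.960 + 1.282)² · (4.1² + 4.8²/4) / 1.2²
   = 10.5106 · (16.81 + 5.76) / 1.44
   = 10.5106 · 22.57 / 1.44
   = 164.74
Round up → n₁ = 165; n₂ = r·n₁ = 4 × 165 = 660.

n₁ = 165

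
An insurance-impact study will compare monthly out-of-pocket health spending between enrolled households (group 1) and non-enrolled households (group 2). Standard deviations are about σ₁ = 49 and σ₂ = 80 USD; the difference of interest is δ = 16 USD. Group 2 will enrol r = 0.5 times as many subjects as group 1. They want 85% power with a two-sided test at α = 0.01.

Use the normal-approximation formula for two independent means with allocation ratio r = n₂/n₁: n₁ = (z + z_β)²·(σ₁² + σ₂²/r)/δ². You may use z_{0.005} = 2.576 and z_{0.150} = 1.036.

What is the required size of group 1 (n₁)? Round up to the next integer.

n₁ = (z_{α/2} + z_β)² · (σ₁² + σ₂²/r) / δ²
   = (2.576 + 1.036)² · (49² + 80²/0.5) / 16²
   = 13.0465 · (2401 + 12800) / 256
   = 13.0465 · 15201 / 256
   = 774.69
Round up → n₁ = 775; n₂ = r·n₁ = 0.5 × 775 = 388.

n₁ = 775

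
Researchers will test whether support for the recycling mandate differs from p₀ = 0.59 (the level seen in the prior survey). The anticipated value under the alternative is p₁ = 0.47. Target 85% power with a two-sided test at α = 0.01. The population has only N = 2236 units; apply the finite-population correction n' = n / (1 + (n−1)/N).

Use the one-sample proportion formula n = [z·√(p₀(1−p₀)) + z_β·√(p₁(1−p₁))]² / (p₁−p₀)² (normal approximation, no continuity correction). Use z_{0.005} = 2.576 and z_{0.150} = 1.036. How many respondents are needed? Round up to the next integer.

n = [z_{α/2}·√(p₀q₀) + z_β·√(p₁q₁)]² / (p₁ − p₀)²
  = [2.576·√(0.59·0.41) + 1.036·√(0.47·0.53)]² / (-0.12)²
  = [2.576·0.4918 + 1.036·0.4991]² / 0.0144
  = [1.7840]² / 0.0144
  = 221.03
Finite-population correction (N = 2236): 221.03 / (1 + (221.03 − 1)/2236) = 201.22.
Round up → n = 202.

n = 202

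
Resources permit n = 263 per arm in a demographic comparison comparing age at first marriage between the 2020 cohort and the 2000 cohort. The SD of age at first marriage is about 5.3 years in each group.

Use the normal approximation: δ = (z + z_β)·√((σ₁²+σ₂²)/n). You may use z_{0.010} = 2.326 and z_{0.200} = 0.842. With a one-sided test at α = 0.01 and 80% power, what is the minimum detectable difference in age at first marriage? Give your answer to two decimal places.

Minimum detectable difference ≈ 1.46 years

δ = (z_α + z_β) · √((σ₁²+σ₂²)/n)
  = (2.326 + 0.842) · √(56.18/263)
  = 3.168 · √0.21361
  = 3.168 · 0.4622
  = 1.4642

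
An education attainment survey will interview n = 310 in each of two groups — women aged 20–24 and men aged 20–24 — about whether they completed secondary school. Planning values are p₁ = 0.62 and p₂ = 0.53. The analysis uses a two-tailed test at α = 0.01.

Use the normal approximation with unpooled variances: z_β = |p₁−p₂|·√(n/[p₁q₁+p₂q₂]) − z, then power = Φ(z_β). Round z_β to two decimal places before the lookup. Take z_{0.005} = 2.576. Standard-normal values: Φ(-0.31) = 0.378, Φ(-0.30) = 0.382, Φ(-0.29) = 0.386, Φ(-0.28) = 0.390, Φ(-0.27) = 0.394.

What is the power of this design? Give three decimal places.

z_β = |p₁−p₂|·√(n/[p₁q₁+p₂q₂]) − z_{α/2}
    = 0.09 · √(310/0.4847) − 2.576
    = 0.09 · 25.2897 − 2.576
    = 2.2761 − 2.576 = -0.2999 → -0.30
Power = Φ(-0.30) = 0.382.

Power ≈ 0.382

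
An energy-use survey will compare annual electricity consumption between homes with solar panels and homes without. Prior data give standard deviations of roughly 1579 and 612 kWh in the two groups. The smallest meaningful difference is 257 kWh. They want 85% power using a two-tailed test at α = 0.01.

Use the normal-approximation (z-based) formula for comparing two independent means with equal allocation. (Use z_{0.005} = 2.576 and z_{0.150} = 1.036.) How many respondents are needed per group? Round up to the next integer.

n = 567 per group

n = (z_{α/2} + z_β)² · (σ₁² + σ₂²) / δ²
  = (2.576 + 1.036)² · (1579² + 612² = 2867785) / 257²
  = 13.0465 · 2867785 / 66049
  = 566.47
Round up → n = 567 per group.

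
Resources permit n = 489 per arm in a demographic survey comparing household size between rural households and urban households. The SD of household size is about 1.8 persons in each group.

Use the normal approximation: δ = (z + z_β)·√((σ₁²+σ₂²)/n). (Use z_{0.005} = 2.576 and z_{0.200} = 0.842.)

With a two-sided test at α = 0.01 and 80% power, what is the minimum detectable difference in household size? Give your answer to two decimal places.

δ = (z_{α/2} + z_β) · √((σ₁²+σ₂²)/n)
  = (2.576 + 0.842) · √(6.48/489)
  = 3.418 · √0.01325
  = 3.418 · 0.1151
  = 0.3935

Minimum detectable difference ≈ 0.39 persons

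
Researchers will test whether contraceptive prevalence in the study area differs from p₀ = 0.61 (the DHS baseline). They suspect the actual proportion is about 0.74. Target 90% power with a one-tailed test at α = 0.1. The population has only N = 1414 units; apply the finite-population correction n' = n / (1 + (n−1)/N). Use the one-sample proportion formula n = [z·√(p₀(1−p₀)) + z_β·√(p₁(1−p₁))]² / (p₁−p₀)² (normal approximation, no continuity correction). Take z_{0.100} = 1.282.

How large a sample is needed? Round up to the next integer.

n = 79

n = [z_α·√(p₀q₀) + z_β·√(p₁q₁)]² / (p₁ − p₀)²
  = [1.282·√(0.61·0.39) + 1.282·√(0.74·0.26)]² / (0.13)²
  = [1.282·0.4877 + 1.282·0.4386]² / 0.0169
  = [1.1876]² / 0.0169
  = 83.46
Finite-population correction (N = 1414): 83.46 / (1 + (83.46 − 1)/1414) = 78.86.
Round up → n = 79.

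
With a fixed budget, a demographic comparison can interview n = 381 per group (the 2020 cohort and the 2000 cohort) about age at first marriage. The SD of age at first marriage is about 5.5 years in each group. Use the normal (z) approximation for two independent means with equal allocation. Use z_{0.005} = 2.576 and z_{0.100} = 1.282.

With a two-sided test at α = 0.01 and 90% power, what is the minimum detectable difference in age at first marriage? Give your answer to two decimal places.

δ = (z_{α/2} + z_β) · √((σ₁²+σ₂²)/n)
  = (2.576 + 1.282) · √(60.5/381)
  = 3.858 · √0.15879
  = 3.858 · 0.3985
  = 1.5374

Minimum detectable difference ≈ 1.54 years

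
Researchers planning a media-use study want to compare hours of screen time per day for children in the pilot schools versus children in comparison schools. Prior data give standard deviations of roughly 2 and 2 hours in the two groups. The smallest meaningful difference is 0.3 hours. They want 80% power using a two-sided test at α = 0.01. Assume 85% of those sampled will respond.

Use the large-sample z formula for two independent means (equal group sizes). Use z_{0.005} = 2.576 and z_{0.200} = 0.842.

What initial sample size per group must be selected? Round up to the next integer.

n = (z_{α/2} + z_β)² · (σ₁² + σ₂²) / δ²
  = (2.576 + 0.842)² · (2² + 2² = 8) / 0.3²
  = 11.6827 · 8 / 0.09
  = 1038.46
Adjust for 85% response: 1038.46 / 0.85 = 1221.72.
Round up → n = 1222 per group.

n = 1222 per group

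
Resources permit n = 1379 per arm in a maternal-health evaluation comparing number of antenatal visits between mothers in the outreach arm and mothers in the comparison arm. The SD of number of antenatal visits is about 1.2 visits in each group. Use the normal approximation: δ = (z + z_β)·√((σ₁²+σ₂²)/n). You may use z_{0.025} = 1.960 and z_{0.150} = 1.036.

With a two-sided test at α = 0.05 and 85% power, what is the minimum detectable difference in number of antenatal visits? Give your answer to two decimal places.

δ = (z_{α/2} + z_β) · √((σ₁²+σ₂²)/n)
  = (1.960 + 1.036) · √(2.88/1379)
  = 2.996 · √0.00209
  = 2.996 · 0.0457
  = 0.1369

Minimum detectable difference ≈ 0.14 visits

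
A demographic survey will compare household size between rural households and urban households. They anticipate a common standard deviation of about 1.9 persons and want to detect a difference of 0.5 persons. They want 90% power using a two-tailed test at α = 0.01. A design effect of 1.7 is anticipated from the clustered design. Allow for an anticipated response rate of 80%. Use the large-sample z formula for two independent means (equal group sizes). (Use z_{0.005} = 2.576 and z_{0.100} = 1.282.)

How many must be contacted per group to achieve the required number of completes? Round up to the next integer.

n = (z_{α/2} + z_β)² · (σ₁² + σ₂²) / δ²
  = (2.576 + 1.282)² · (2·1.9² = 7.22) / 0.5²
  = 14.8842 · 7.22 / 0.25
  = 429.85
Design effect: 1.7 × 429.85 = 730.75.
Adjust for 80% response: 730.75 / 0.80 = 913.44.
Round up → n = 914 per group.

n = 914 per group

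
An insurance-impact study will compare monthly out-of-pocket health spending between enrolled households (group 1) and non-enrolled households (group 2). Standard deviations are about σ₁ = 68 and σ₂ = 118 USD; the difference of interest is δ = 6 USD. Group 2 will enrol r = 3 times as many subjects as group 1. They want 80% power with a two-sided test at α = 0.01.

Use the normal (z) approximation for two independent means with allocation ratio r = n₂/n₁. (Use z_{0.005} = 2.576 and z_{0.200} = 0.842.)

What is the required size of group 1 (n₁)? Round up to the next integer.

n₁ = 3007

n₁ = (z_{α/2} + z_β)² · (σ₁² + σ₂²/r) / δ²
   = (2.576 + 0.842)² · (68² + 118²/3) / 6²
   = 11.6827 · (4624 + 4641.3) / 36
   = 11.6827 · 9265.3 / 36
   = 3006.79
Round up → n₁ = 3007; n₂ = r·n₁ = 3 × 3007 = 9021.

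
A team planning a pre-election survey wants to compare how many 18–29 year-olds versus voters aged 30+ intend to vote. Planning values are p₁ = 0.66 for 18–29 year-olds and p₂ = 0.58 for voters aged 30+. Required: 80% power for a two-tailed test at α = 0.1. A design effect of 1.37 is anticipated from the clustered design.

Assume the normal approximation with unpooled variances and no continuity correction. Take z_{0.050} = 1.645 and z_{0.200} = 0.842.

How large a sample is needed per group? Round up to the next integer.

n = 620 per group

n = (z_{α/2} + z_β)² · [p₁(1−p₁) + p₂(1−p₂)] / (p₁ − p₂)²
  = (1.645 + 0.842)² · (0.66·0.34 + 0.58·0.42) / (0.08)²
  = (2.487)² · (0.2244 + 0.2436) / 0.0064
  = 6.1852 · 0.4680 / 0.0064
  = 452.29
Design effect: 1.37 × 452.29 = 619.64.
Round up → n = 620 per group.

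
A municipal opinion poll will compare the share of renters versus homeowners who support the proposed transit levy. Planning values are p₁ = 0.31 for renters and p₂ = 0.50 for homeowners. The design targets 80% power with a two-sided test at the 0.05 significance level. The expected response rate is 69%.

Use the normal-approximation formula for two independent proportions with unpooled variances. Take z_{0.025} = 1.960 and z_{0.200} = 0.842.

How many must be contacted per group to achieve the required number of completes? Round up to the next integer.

n = (z_{α/2} + z_β)² · [p₁(1−p₁) + p₂(1−p₂)] / (p₁ − p₂)²
  = (1.960 + 0.842)² · (0.31·0.69 + 0.50·0.50) / (-0.19)²
  = (2.802)² · (0.2139 + 0.2500) / 0.0361
  = 7.8512 · 0.4639 / 0.0361
  = 100.89
Adjust for 69% response: 100.89 / 0.69 = 146.22.
Round up → n = 147 per group.

n = 147 per group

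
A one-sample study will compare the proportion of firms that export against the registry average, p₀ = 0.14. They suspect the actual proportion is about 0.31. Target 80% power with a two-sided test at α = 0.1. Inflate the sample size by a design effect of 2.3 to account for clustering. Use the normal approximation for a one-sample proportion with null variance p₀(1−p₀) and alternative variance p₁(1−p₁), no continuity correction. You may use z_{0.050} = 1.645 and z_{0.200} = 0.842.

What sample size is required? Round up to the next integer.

n = [z_{α/2}·√(p₀q₀) + z_β·√(p₁q₁)]² / (p₁ − p₀)²
  = [1.645·√(0.14·0.86) + 0.842·√(0.31·0.69)]² / (0.17)²
  = [1.645·0.3470 + 0.842·0.4625]² / 0.0289
  = [0.9602]² / 0.0289
  = 31.90
Design effect: 2.3 × 31.90 = 73.38.
Round up → n = 74.

n = 74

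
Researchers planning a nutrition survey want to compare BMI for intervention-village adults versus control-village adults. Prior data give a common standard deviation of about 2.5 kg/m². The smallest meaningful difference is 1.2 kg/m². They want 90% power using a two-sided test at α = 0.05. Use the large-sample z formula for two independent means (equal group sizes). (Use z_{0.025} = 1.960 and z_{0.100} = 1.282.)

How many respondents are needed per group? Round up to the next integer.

n = (z_{α/2} + z_β)² · (σ₁² + σ₂²) / δ²
  = (1.960 + 1.282)² · (2·2.5² = 12.5) / 1.2²
  = 10.5106 · 12.5 / 1.44
  = 91.24
Round up → n = 92 per group.

n = 92 per group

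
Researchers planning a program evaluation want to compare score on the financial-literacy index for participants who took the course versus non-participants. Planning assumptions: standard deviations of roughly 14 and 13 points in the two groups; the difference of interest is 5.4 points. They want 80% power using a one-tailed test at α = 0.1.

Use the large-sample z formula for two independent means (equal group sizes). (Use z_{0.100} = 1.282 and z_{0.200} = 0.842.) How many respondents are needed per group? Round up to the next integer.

n = 57 per group

n = (z_α + z_β)² · (σ₁² + σ₂²) / δ²
  = (1.282 + 0.842)² · (14² + 13² = 365) / 5.4²
  = 4.5114 · 365 / 29.16
  = 56.47
Round up → n = 57 per group.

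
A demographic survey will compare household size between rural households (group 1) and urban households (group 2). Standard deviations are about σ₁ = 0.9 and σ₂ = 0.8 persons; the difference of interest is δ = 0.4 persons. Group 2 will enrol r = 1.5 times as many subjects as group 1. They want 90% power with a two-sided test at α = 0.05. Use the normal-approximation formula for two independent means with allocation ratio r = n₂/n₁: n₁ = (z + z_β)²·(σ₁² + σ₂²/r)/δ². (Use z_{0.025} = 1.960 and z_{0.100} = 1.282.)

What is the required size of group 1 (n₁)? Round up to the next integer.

n₁ = (z_{α/2} + z_β)² · (σ₁² + σ₂²/r) / δ²
   = (1.960 + 1.282)² · (0.9² + 0.8²/1.5) / 0.4²
   = 10.5106 · (0.81 + 0.42667) / 0.16
   = 10.5106 · 1.2367 / 0.16
   = 81.24
Round up → n₁ = 82; n₂ = r·n₁ = 1.5 × 82 = 123.

n₁ = 82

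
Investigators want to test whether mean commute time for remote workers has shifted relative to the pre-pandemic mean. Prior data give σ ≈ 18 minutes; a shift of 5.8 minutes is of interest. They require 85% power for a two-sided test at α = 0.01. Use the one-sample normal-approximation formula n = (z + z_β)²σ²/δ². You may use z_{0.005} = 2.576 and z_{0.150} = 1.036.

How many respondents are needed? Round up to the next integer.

n = (z_{α/2} + z_β)² · σ² / δ²
  = (2.576 + 1.036)² · 18² / 5.8²
  = 13.0465 · 324 / 33.64
  = 125.66
Round up → n = 126.

n = 126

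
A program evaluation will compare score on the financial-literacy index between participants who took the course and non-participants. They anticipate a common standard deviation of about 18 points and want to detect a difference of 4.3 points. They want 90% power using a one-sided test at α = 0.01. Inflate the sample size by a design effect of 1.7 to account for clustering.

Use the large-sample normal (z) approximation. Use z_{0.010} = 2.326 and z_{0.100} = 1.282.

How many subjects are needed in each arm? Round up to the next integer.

n = 776 per group

n = (z_α + z_β)² · (σ₁² + σ₂²) / δ²
  = (2.326 + 1.282)² · (2·18² = 648) / 4.3²
  = 13.0177 · 648 / 18.49
  = 456.22
Design effect: 1.7 × 456.22 = 775.57.
Round up → n = 776 per group.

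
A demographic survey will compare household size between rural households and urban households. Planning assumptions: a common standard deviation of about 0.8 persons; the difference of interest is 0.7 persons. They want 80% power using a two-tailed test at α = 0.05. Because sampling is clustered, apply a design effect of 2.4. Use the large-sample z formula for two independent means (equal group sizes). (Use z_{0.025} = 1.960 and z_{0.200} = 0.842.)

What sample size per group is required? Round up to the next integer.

n = (z_{α/2} + z_β)² · (σ₁² + σ₂²) / δ²
  = (1.960 + 0.842)² · (2·0.8² = 1.28) / 0.7²
  = 7.8512 · 1.28 / 0.49
  = 20.51
Design effect: 2.4 × 20.51 = 49.22.
Round up → n = 50 per group.

n = 50 per group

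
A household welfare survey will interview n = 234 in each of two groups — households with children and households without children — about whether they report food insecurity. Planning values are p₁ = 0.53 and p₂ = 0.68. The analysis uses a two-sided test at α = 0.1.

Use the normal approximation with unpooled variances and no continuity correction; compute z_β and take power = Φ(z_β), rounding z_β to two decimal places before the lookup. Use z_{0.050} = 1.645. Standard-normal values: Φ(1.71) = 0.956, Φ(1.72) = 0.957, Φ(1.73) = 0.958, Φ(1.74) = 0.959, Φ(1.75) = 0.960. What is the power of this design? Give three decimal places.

z_β = |p₁−p₂|·√(n/[p₁q₁+p₂q₂]) − z_{α/2}
    = 0.15 · √(234/0.4667) − 1.645
    = 0.15 · 22.3918 − 1.645
    = 3.3588 − 1.645 = 1.7138 → 1.71
Power = Φ(1.71) = 0.956.

Power ≈ 0.956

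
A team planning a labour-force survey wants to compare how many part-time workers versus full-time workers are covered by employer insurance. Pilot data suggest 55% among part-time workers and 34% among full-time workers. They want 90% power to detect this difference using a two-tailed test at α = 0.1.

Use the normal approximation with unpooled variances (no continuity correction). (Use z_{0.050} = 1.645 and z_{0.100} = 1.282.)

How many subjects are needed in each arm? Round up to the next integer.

n = (z_{α/2} + z_β)² · [p₁(1−p₁) + p₂(1−p₂)] / (p₁ − p₂)²
  = (1.645 + 1.282)² · (0.55·0.45 + 0.34·0.66) / (0.21)²
  = (2.927)² · (0.2475 + 0.2244) / 0.0441
  = 8.5673 · 0.4719 / 0.0441
  = 91.68
Round up → n = 92 per group.

n = 92 per group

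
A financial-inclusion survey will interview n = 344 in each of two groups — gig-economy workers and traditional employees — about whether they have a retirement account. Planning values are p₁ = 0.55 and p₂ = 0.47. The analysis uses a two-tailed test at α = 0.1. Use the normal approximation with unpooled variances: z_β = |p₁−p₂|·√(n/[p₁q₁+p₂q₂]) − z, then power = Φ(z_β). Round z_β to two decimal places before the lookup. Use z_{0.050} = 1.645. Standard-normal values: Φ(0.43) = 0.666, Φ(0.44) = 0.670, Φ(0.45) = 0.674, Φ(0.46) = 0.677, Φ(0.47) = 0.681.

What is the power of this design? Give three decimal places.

z_β = |p₁−p₂|·√(n/[p₁q₁+p₂q₂]) − z_{α/2}
    = 0.08 · √(344/0.4966) − 1.645
    = 0.08 · 26.3194 − 1.645
    = 2.1056 − 1.645 = 0.4606 → 0.46
Power = Φ(0.46) = 0.677.

Power ≈ 0.677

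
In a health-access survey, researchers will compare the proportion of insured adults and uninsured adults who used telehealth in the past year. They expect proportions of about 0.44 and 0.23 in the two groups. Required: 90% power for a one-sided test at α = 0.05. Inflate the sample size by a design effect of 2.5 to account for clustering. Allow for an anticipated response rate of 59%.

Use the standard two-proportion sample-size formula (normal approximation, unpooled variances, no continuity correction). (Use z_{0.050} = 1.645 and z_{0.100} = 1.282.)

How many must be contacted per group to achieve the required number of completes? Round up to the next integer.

n = (z_α + z_β)² · [p₁(1−p₁) + p₂(1−p₂)] / (p₁ − p₂)²
  = (1.645 + 1.282)² · (0.44·0.56 + 0.23·0.77) / (0.21)²
  = (2.927)² · (0.2464 + 0.1771) / 0.0441
  = 8.5673 · 0.4235 / 0.0441
  = 82.27
Design effect: 2.5 × 82.27 = 205.68.
Adjust for 59% response: 205.68 / 0.59 = 348.62.
Round up → n = 349 per group.

n = 349 per group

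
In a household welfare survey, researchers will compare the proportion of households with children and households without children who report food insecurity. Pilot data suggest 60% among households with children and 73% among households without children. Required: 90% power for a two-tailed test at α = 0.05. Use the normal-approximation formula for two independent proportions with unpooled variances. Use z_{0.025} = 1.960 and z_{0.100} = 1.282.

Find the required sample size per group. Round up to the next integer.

n = 272 per group

n = (z_{α/2} + z_β)² · [p₁(1−p₁) + p₂(1−p₂)] / (p₁ − p₂)²
  = (1.960 + 1.282)² · (0.60·0.40 + 0.73·0.27) / (-0.13)²
  = (3.242)² · (0.2400 + 0.1971) / 0.0169
  = 10.5106 · 0.4371 / 0.0169
  = 271.84
Round up → n = 272 per group.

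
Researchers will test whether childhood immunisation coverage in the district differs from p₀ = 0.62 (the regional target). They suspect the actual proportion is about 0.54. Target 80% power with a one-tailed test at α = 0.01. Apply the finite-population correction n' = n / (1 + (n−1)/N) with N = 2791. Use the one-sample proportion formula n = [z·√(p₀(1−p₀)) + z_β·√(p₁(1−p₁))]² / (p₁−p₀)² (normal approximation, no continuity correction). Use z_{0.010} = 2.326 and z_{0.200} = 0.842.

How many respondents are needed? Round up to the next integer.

n = [z_α·√(p₀q₀) + z_β·√(p₁q₁)]² / (p₁ − p₀)²
  = [2.326·√(0.62·0.38) + 0.842·√(0.54·0.46)]² / (-0.08)²
  = [2.326·0.4854 + 0.842·0.4984]² / 0.0064
  = [1.5487]² / 0.0064
  = 374.74
Finite-population correction (N = 2791): 374.74 / (1 + (374.74 − 1)/2791) = 330.49.
Round up → n = 331.

n = 331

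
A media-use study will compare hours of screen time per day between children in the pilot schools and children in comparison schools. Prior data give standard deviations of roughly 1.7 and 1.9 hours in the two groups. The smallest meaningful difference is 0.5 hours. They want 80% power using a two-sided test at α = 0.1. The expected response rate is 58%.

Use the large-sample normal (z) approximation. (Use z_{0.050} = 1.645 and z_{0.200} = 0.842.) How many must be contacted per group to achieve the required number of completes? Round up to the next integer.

n = (z_{α/2} + z_β)² · (σ₁² + σ₂²) / δ²
  = (1.645 + 0.842)² · (1.7² + 1.9² = 6.5) / 0.5²
  = 6.1852 · 6.5 / 0.25
  = 160.81
Adjust for 58% response: 160.81 / 0.58 = 277.27.
Round up → n = 278 per group.

n = 278 per group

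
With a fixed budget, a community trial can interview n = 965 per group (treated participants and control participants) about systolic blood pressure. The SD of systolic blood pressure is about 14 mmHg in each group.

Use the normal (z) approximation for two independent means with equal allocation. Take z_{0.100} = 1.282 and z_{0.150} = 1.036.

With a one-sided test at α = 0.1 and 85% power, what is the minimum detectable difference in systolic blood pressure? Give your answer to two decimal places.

Minimum detectable difference ≈ 1.48 mmHg

δ = (z_α + z_β) · √((σ₁²+σ₂²)/n)
  = (1.282 + 1.036) · √(392/965)
  = 2.318 · √0.40622
  = 2.318 · 0.6374
  = 1.4774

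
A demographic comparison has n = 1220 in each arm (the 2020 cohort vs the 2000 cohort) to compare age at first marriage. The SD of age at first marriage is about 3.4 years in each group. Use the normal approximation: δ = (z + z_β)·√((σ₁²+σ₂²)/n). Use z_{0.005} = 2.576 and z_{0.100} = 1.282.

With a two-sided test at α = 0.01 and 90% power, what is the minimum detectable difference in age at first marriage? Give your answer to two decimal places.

Minimum detectable difference ≈ 0.53 years

δ = (z_{α/2} + z_β) · √((σ₁²+σ₂²)/n)
  = (2.576 + 1.282) · √(23.12/1220)
  = 3.858 · √0.01895
  = 3.858 · 0.1377
  = 0.5311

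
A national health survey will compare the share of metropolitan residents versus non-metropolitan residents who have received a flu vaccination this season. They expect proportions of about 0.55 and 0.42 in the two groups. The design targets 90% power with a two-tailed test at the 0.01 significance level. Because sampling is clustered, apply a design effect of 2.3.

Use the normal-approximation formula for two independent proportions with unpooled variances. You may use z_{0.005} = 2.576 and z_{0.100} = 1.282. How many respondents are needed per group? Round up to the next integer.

n = (z_{α/2} + z_β)² · [p₁(1−p₁) + p₂(1−p₂)] / (p₁ − p₂)²
  = (2.576 + 1.282)² · (0.55·0.45 + 0.42·0.58) / (0.13)²
  = (3.858)² · (0.2475 + 0.2436) / 0.0169
  = 14.8842 · 0.4911 / 0.0169
  = 432.52
Design effect: 2.3 × 432.52 = 994.80.
Round up → n = 995 per group.

n = 995 per group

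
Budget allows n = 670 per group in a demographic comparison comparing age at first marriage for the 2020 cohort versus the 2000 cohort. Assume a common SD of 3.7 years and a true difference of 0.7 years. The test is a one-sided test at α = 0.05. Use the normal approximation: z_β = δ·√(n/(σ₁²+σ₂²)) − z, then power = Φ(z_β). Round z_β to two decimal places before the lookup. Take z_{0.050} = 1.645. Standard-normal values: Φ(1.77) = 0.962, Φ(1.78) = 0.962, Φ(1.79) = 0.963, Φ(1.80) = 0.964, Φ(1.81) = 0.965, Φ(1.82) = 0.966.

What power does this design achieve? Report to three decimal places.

Power ≈ 0.966

z_β = δ·√(n/(σ₁²+σ₂²)) − z_α
    = 0.7 · √(670/27.38) − 1.645
    = 0.7 · 4.94676 − 1.645
    = 3.4627 − 1.645 = 1.8177 → 1.82
Power = Φ(1.82) = 0.966.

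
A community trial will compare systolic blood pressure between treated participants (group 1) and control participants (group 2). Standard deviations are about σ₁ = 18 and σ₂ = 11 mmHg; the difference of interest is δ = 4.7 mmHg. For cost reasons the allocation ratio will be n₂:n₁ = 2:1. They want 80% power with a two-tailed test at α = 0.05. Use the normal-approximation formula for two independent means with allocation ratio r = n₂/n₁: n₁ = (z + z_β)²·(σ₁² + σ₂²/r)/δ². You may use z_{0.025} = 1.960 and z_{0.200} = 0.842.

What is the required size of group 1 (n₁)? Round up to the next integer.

n₁ = 137

n₁ = (z_{α/2} + z_β)² · (σ₁² + σ₂²/r) / δ²
   = (1.960 + 0.842)² · (18² + 11²/2) / 4.7²
   = 7.8512 · (324 + 60.5) / 22.09
   = 7.8512 · 384.5 / 22.09
   = 136.66
Round up → n₁ = 137; n₂ = r·n₁ = 2 × 137 = 274.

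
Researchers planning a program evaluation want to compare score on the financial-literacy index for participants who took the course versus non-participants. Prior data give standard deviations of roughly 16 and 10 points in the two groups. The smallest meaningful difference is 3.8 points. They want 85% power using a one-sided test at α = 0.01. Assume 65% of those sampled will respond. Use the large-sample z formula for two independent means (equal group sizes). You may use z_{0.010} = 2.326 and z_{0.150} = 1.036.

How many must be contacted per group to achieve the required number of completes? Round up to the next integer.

n = (z_α + z_β)² · (σ₁² + σ₂²) / δ²
  = (2.326 + 1.036)² · (16² + 10² = 356) / 3.8²
  = 11.3030 · 356 / 14.44
  = 278.66
Adjust for 65% response: 278.66 / 0.65 = 428.71.
Round up → n = 429 per group.

n = 429 per group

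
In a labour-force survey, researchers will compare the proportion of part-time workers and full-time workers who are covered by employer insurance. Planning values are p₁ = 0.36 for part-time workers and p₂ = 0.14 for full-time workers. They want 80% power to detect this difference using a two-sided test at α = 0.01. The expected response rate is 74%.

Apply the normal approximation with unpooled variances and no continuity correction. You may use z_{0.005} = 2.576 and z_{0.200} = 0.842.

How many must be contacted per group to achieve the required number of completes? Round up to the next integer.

n = (z_{α/2} + z_β)² · [p₁(1−p₁) + p₂(1−p₂)] / (p₁ − p₂)²
  = (2.576 + 0.842)² · (0.36·0.64 + 0.14·0.86) / (0.22)²
  = (3.418)² · (0.2304 + 0.1204) / 0.0484
  = 11.6827 · 0.3508 / 0.0484
  = 84.68
Adjust for 74% response: 84.68 / 0.74 = 114.43.
Round up → n = 115 per group.

n = 115 per group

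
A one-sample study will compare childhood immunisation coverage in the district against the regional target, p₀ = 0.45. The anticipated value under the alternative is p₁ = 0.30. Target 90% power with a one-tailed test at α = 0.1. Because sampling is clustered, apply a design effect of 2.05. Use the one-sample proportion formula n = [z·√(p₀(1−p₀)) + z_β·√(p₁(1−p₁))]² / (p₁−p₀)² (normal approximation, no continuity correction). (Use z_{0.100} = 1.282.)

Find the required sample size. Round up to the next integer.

n = [z_α·√(p₀q₀) + z_β·√(p₁q₁)]² / (p₁ − p₀)²
  = [1.282·√(0.45·0.55) + 1.282·√(0.30·0.70)]² / (-0.15)²
  = [1.282·0.4975 + 1.282·0.4583]² / 0.0225
  = [1.2253]² / 0.0225
  = 66.72
Design effect: 2.05 × 66.72 = 136.78.
Round up → n = 137.

n = 137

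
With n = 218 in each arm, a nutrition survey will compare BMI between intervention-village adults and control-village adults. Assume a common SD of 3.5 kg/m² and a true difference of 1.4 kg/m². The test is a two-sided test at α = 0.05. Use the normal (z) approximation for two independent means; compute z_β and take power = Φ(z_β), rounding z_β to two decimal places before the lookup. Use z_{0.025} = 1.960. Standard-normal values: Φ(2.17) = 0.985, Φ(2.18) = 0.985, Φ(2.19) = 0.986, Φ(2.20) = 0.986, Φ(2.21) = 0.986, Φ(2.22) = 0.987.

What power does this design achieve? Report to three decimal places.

Power ≈ 0.987

z_β = δ·√(n/(σ₁²+σ₂²)) − z_{α/2}
    = 1.4 · √(218/24.5) − 1.960
    = 1.4 · 2.98294 − 1.960
    = 4.1761 − 1.960 = 2.2161 → 2.22
Power = Φ(2.22) = 0.987.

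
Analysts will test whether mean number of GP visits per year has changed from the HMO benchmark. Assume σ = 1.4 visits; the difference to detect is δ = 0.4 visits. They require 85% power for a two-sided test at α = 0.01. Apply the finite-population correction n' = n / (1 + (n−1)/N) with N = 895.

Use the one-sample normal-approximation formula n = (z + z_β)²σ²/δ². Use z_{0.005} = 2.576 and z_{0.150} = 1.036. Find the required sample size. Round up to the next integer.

n = 136

n = (z_{α/2} + z_β)² · σ² / δ²
  = (2.576 + 1.036)² · 1.4² / 0.4²
  = 13.0465 · 1.96 / 0.16
  = 159.82
Finite-population correction (N = 895): 159.82 / (1 + (159.82 − 1)/895) = 135.73.
Round up → n = 136.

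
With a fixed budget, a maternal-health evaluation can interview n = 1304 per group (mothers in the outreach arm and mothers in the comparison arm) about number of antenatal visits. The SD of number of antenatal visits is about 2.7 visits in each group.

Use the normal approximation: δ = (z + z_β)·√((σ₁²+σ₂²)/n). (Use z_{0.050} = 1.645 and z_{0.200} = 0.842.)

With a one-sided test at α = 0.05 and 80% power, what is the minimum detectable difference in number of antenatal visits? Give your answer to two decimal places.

Minimum detectable difference ≈ 0.26 visits

δ = (z_α + z_β) · √((σ₁²+σ₂²)/n)
  = (1.645 + 0.842) · √(14.58/1304)
  = 2.487 · √0.01118
  = 2.487 · 0.1057
  = 0.2630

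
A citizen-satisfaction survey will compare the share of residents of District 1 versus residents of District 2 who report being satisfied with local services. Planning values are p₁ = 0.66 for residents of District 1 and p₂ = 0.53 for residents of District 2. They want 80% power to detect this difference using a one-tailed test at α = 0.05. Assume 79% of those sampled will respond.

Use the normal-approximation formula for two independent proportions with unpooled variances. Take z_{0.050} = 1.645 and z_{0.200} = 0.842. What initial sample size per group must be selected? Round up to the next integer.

n = 220 per group

n = (z_α + z_β)² · [p₁(1−p₁) + p₂(1−p₂)] / (p₁ − p₂)²
  = (1.645 + 0.842)² · (0.66·0.34 + 0.53·0.47) / (0.13)²
  = (2.487)² · (0.2244 + 0.2491) / 0.0169
  = 6.1852 · 0.4735 / 0.0169
  = 173.29
Adjust for 79% response: 173.29 / 0.79 = 219.36.
Round up → n = 220 per group.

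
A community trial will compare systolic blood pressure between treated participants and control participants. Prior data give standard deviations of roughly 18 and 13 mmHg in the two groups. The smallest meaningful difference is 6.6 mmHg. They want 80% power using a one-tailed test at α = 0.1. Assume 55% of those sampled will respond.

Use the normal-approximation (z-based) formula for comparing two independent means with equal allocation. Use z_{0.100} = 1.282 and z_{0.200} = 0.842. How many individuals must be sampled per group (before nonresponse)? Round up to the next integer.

n = (z_α + z_β)² · (σ₁² + σ₂²) / δ²
  = (1.282 + 0.842)² · (18² + 13² = 493) / 6.6²
  = 4.5114 · 493 / 43.56
  = 51.06
Adjust for 55% response: 51.06 / 0.55 = 92.83.
Round up → n = 93 per group.

n = 93 per group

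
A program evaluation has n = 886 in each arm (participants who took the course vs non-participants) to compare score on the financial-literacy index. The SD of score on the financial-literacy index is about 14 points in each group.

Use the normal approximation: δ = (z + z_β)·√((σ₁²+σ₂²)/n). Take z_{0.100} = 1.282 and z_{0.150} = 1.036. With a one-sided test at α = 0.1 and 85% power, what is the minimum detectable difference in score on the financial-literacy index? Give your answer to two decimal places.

δ = (z_α + z_β) · √((σ₁²+σ₂²)/n)
  = (1.282 + 1.036) · √(392/886)
  = 2.318 · √0.44244
  = 2.318 · 0.6652
  = 1.5418

Minimum detectable difference ≈ 1.54 points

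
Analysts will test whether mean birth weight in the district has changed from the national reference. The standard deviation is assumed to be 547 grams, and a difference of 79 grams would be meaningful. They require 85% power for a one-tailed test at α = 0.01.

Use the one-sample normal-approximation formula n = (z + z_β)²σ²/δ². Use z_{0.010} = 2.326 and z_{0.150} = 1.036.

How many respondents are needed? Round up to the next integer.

n = (z_α + z_β)² · σ² / δ²
  = (2.326 + 1.036)² · 547² / 79²
  = 11.3030 · 299209 / 6241
  = 541.90
Round up → n = 542.

n = 542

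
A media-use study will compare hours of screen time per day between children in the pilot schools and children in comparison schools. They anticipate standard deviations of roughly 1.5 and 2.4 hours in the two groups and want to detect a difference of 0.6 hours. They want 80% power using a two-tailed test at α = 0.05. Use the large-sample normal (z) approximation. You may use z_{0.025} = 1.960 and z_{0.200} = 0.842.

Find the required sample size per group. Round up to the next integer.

n = (z_{α/2} + z_β)² · (σ₁² + σ₂²) / δ²
  = (1.960 + 0.842)² · (1.5² + 2.4² = 8.01) / 0.6²
  = 7.8512 · 8.01 / 0.36
  = 174.69
Round up → n = 175 per group.

n = 175 per group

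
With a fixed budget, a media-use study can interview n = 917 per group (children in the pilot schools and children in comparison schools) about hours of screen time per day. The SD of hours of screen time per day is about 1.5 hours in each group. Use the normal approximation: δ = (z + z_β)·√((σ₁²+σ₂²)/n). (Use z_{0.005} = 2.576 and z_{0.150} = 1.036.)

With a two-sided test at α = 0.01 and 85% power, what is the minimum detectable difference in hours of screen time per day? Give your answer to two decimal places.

δ = (z_{α/2} + z_β) · √((σ₁²+σ₂²)/n)
  = (2.576 + 1.036) · √(4.5/917)
  = 3.612 · √0.00491
  = 3.612 · 0.0701
  = 0.2530

Minimum detectable difference ≈ 0.25 hours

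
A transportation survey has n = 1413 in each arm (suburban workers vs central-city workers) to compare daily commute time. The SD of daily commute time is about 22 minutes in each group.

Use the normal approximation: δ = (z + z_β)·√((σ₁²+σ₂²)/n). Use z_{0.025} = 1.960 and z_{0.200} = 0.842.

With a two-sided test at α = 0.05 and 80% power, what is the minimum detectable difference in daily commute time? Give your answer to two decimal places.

δ = (z_{α/2} + z_β) · √((σ₁²+σ₂²)/n)
  = (1.960 + 0.842) · √(968/1413)
  = 2.802 · √0.68507
  = 2.802 · 0.8277
  = 2.3192

Minimum detectable difference ≈ 2.32 minutes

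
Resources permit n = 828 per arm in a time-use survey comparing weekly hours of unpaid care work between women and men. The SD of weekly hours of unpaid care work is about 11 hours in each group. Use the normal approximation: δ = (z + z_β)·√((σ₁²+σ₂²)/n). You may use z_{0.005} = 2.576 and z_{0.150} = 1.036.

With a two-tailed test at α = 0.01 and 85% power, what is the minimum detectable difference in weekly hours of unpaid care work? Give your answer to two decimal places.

δ = (z_{α/2} + z_β) · √((σ₁²+σ₂²)/n)
  = (2.576 + 1.036) · √(242/828)
  = 3.612 · √0.29227
  = 3.612 · 0.5406
  = 1.9527

Minimum detectable difference ≈ 1.95 hours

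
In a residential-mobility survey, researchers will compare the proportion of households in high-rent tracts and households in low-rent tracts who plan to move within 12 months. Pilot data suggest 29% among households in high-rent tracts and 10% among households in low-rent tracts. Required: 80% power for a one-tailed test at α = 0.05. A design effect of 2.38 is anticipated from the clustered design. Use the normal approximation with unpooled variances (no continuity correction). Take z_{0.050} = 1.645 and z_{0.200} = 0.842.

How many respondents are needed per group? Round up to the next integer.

n = (z_α + z_β)² · [p₁(1−p₁) + p₂(1−p₂)] / (p₁ − p₂)²
  = (1.645 + 0.842)² · (0.29·0.71 + 0.10·0.90) / (0.19)²
  = (2.487)² · (0.2059 + 0.0900) / 0.0361
  = 6.1852 · 0.2959 / 0.0361
  = 50.70
Design effect: 2.38 × 50.70 = 120.66.
Round up → n = 121 per group.

n = 121 per group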